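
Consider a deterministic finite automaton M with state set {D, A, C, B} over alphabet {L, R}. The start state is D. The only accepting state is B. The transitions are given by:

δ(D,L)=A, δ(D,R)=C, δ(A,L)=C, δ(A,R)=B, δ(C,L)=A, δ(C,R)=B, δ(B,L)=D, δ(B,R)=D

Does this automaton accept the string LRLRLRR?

Trace: D -L-> A -R-> B -L-> D -R-> C -L-> A -R-> B -R-> D
End state D is not accepting.

No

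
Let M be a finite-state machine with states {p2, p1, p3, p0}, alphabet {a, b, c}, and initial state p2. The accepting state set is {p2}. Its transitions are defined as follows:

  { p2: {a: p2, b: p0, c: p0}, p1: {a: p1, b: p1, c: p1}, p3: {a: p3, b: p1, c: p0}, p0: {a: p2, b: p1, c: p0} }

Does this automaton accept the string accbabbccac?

No

start at p2
read 'a': p2 → p2
read 'c': p2 → p0
read 'c': p0 → p0
read 'b': p0 → p1
read 'a': p1 → p1
read 'b': p1 → p1
read 'b': p1 → p1
read 'c': p1 → p1
read 'c': p1 → p1
read 'a': p1 → p1
read 'c': p1 → p1
End state p1 is not accepting.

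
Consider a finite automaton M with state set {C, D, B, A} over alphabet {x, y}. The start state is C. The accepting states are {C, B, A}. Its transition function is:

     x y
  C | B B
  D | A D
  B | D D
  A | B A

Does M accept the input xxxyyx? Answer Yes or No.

Trace: C -x-> B -x-> D -x-> A -y-> A -y-> A -x-> B
End state B is accepting.

Yes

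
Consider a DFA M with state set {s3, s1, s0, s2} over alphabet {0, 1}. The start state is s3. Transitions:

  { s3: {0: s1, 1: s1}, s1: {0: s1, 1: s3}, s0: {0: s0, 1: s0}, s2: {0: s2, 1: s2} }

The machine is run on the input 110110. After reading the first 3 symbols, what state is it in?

s1

s3 → s1 → s3 → s1
After 3 symbols: s1.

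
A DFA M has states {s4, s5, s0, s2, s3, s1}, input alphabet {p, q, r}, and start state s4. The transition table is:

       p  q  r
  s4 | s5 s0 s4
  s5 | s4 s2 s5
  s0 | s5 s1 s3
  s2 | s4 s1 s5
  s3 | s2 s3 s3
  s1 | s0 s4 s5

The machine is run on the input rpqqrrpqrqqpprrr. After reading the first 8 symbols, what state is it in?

start at s4
read 'r': s4 → s4
read 'p': s4 → s5
read 'q': s5 → s2
read 'q': s2 → s1
read 'r': s1 → s5
read 'r': s5 → s5
read 'p': s5 → s4
read 'q': s4 → s0
After 8 symbols: s0.

s0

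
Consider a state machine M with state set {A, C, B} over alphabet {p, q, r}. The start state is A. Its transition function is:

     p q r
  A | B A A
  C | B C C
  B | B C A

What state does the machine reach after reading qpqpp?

A → A → B → C → B → B

B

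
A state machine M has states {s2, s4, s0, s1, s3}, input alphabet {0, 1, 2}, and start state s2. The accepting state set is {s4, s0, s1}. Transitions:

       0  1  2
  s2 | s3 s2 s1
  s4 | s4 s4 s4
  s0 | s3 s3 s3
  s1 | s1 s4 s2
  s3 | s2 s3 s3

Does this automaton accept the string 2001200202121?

Yes

s2 → s1 → s1 → s1 → s4 → s4 → s4 → s4 → s4 → s4 → s4 → s4 → s4 → s4
End state s4 is accepting.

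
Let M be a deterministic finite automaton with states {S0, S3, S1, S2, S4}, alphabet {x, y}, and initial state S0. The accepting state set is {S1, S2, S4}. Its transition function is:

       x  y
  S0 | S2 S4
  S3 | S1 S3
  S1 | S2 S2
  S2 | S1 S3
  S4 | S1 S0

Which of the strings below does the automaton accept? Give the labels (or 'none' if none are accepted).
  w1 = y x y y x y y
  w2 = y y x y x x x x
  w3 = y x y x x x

w1:
  start at S0
  read 'y': S0 → S4
  read 'x': S4 → S1
  read 'y': S1 → S2
  read 'y': S2 → S3
  read 'x': S3 → S1
  read 'y': S1 → S2
  read 'y': S2 → S3
  end S3, rejected
w2:
  start at S0
  read 'y': S0 → S4
  read 'y': S4 → S0
  read 'x': S0 → S2
  read 'y': S2 → S3
  read 'x': S3 → S1
  read 'x': S1 → S2
  read 'x': S2 → S1
  read 'x': S1 → S2
  end S2, accepted
w3:
  start at S0
  read 'y': S0 → S4
  read 'x': S4 → S1
  read 'y': S1 → S2
  read 'x': S2 → S1
  read 'x': S1 → S2
  read 'x': S2 → S1
  end S1, accepted

w2, w3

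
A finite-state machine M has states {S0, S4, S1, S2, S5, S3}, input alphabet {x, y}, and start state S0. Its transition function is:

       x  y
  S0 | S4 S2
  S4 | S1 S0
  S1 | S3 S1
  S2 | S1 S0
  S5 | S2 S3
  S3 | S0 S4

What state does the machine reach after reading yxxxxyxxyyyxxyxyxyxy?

Trace: S0 -y-> S2 -x-> S1 -x-> S3 -x-> S0 -x-> S4 -y-> S0 -x-> S4 -x-> S1 -y-> S1 -y-> S1 -y-> S1 -x-> S3 -x-> S0 -y-> S2 -x-> S1 -y-> S1 -x-> S3 -y-> S4 -x-> S1 -y-> S1

S1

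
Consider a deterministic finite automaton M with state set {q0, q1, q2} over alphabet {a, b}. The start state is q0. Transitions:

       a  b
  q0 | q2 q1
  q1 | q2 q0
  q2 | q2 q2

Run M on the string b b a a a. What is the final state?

q2

q0 → q1 → q0 → q2 → q2 → q2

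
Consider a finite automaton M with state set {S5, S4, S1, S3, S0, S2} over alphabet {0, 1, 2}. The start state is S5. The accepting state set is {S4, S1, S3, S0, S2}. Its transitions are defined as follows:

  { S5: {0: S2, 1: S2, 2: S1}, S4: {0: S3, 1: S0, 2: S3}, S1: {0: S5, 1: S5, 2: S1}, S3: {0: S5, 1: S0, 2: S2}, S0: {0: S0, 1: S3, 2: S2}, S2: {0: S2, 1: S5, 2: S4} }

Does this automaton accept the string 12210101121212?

start at S5
read '1': S5 → S2
read '2': S2 → S4
read '2': S4 → S3
read '1': S3 → S0
read '0': S0 → S0
read '1': S0 → S3
read '0': S3 → S5
read '1': S5 → S2
read '1': S2 → S5
read '2': S5 → S1
read '1': S1 → S5
read '2': S5 → S1
read '1': S1 → S5
read '2': S5 → S1
End state S1 is accepting.

Yes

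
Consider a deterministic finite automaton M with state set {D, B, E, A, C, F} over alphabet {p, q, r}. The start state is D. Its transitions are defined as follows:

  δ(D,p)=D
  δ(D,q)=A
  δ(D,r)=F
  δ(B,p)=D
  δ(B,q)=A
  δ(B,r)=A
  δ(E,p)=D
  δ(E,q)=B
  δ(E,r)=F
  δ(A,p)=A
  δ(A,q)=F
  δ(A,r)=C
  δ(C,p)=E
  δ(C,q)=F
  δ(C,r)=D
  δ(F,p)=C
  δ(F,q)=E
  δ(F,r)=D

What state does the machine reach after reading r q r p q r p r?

F

start at D
read 'r': D → F
read 'q': F → E
read 'r': E → F
read 'p': F → C
read 'q': C → F
read 'r': F → D
read 'p': D → D
read 'r': D → F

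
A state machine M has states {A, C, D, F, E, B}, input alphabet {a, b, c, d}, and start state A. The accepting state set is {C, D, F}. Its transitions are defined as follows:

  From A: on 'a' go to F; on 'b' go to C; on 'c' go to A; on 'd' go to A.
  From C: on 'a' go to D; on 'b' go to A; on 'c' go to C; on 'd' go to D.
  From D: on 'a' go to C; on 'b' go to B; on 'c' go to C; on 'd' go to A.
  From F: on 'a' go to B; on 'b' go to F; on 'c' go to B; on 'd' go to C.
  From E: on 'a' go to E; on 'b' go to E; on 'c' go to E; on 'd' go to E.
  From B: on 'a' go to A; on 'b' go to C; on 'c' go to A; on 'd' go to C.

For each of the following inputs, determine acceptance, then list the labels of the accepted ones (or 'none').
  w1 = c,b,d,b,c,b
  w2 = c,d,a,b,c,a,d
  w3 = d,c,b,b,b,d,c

w1, w3

w1:
  start at A
  read 'c': A → A
  read 'b': A → C
  read 'd': C → D
  read 'b': D → B
  read 'c': B → A
  read 'b': A → C
  end C, accepted
w2:
  start at A
  read 'c': A → A
  read 'd': A → A
  read 'a': A → F
  read 'b': F → F
  read 'c': F → B
  read 'a': B → A
  read 'd': A → A
  end A, rejected
w3:
  start at A
  read 'd': A → A
  read 'c': A → A
  read 'b': A → C
  read 'b': C → A
  read 'b': A → C
  read 'd': C → D
  read 'c': D → C
  end C, accepted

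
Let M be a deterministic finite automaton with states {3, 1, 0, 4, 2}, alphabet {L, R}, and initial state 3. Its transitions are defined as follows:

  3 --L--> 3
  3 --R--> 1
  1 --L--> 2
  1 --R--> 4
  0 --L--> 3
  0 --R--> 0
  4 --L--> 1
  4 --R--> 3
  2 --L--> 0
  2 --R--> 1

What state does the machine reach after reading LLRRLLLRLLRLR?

Trace: 3 -L-> 3 -L-> 3 -R-> 1 -R-> 4 -L-> 1 -L-> 2 -L-> 0 -R-> 0 -L-> 3 -L-> 3 -R-> 1 -L-> 2 -R-> 1

1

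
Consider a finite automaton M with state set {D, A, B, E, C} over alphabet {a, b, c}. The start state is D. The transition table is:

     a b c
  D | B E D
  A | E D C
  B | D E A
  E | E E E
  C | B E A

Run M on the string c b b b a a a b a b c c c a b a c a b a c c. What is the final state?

E

start at D
read 'c': D → D
read 'b': D → E
read 'b': E → E
read 'b': E → E
read 'a': E → E
read 'a': E → E
read 'a': E → E
read 'b': E → E
read 'a': E → E
read 'b': E → E
read 'c': E → E
read 'c': E → E
read 'c': E → E
read 'a': E → E
read 'b': E → E
read 'a': E → E
read 'c': E → E
read 'a': E → E
read 'b': E → E
read 'a': E → E
read 'c': E → E
read 'c': E → E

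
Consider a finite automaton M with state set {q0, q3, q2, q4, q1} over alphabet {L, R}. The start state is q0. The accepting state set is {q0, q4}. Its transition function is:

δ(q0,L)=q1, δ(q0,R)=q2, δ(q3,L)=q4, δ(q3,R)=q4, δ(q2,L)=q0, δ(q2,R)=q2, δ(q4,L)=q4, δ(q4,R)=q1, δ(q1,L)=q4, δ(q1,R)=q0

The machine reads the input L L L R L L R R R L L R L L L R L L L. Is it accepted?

Yes

q0 → q1 → q4 → q4 → q1 → q4 → q4 → q1 → q0 → q2 → q0 → q1 → q0 → q1 → q4 → q4 → q1 → q4 → q4 → q4
End state q4 is accepting.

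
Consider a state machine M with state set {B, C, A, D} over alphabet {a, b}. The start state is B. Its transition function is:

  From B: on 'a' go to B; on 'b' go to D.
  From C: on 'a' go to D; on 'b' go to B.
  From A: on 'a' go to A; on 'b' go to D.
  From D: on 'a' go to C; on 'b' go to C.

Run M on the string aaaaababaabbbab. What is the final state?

D

Trace: B -a-> B -a-> B -a-> B -a-> B -a-> B -b-> D -a-> C -b-> B -a-> B -a-> B -b-> D -b-> C -b-> B -a-> B -b-> D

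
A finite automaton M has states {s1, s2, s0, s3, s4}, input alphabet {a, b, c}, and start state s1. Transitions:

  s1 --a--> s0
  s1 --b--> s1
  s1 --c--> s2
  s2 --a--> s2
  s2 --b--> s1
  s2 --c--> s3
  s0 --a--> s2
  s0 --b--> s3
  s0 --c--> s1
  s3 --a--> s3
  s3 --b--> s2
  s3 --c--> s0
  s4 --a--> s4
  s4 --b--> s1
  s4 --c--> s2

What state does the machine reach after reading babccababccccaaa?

Trace: s1 -b-> s1 -a-> s0 -b-> s3 -c-> s0 -c-> s1 -a-> s0 -b-> s3 -a-> s3 -b-> s2 -c-> s3 -c-> s0 -c-> s1 -c-> s2 -a-> s2 -a-> s2 -a-> s2

s2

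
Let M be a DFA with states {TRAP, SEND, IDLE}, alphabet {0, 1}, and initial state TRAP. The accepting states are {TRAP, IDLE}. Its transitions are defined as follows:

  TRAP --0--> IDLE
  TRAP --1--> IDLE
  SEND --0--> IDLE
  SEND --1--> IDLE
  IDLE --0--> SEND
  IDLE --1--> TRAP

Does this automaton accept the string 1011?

Yes

start at TRAP
read '1': TRAP → IDLE
read '0': IDLE → SEND
read '1': SEND → IDLE
read '1': IDLE → TRAP
End state TRAP is accepting.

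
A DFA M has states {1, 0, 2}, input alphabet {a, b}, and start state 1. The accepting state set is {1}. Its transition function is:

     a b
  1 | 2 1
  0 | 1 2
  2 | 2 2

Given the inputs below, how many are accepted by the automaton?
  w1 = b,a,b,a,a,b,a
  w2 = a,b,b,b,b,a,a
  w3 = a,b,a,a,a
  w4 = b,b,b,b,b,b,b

w1:
  start at 1
  read 'b': 1 → 1
  read 'a': 1 → 2
  read 'b': 2 → 2
  read 'a': 2 → 2
  read 'a': 2 → 2
  read 'b': 2 → 2
  read 'a': 2 → 2
  end 2, rejected
w2:
  start at 1
  read 'a': 1 → 2
  read 'b': 2 → 2
  read 'b': 2 → 2
  read 'b': 2 → 2
  read 'b': 2 → 2
  read 'a': 2 → 2
  read 'a': 2 → 2
  end 2, rejected
w3:
  start at 1
  read 'a': 1 → 2
  read 'b': 2 → 2
  read 'a': 2 → 2
  read 'a': 2 → 2
  read 'a': 2 → 2
  end 2, rejected
w4:
  start at 1
  read 'b': 1 → 1
  read 'b': 1 → 1
  read 'b': 1 → 1
  read 'b': 1 → 1
  read 'b': 1 → 1
  read 'b': 1 → 1
  read 'b': 1 → 1
  end 1, accepted

1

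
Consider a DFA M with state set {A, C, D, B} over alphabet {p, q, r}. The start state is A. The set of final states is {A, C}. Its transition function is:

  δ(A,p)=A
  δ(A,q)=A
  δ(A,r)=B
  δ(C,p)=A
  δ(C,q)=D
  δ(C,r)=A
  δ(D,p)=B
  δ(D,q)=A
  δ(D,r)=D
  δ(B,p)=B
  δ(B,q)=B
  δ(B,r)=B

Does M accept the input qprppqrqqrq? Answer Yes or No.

A → A → A → B → B → B → B → B → B → B → B → B
End state B is not accepting.

No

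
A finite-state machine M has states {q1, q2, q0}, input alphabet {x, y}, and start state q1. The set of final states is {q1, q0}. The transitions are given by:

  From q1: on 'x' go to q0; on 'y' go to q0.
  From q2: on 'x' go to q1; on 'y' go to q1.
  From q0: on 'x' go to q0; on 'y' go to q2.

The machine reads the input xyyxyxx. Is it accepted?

Yes

Trace: q1 -x-> q0 -y-> q2 -y-> q1 -x-> q0 -y-> q2 -x-> q1 -x-> q0
End state q0 is accepting.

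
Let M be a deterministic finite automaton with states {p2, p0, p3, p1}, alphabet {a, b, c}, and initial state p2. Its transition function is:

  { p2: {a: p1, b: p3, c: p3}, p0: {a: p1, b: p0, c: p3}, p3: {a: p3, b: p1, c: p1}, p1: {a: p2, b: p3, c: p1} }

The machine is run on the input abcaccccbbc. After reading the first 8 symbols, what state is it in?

start at p2
read 'a': p2 → p1
read 'b': p1 → p3
read 'c': p3 → p1
read 'a': p1 → p2
read 'c': p2 → p3
read 'c': p3 → p1
read 'c': p1 → p1
read 'c': p1 → p1
After 8 symbols: p1.

p1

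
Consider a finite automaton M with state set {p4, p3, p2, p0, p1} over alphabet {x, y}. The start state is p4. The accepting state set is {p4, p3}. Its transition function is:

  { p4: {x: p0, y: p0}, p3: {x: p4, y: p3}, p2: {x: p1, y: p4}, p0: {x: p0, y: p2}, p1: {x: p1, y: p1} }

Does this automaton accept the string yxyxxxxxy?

Trace: p4 -y-> p0 -x-> p0 -y-> p2 -x-> p1 -x-> p1 -x-> p1 -x-> p1 -x-> p1 -y-> p1
End state p1 is not accepting.

No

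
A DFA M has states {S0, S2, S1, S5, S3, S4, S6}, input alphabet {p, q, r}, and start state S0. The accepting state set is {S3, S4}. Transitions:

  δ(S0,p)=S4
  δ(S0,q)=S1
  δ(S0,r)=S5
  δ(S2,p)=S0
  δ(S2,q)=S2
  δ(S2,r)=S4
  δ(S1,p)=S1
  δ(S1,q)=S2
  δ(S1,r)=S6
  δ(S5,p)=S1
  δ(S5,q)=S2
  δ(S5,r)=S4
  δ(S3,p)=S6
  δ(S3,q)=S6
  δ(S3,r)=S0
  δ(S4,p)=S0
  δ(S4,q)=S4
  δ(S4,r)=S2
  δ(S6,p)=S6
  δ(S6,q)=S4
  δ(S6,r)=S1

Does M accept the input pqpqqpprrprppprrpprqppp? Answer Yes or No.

start at S0
read 'p': S0 → S4
read 'q': S4 → S4
read 'p': S4 → S0
read 'q': S0 → S1
read 'q': S1 → S2
read 'p': S2 → S0
read 'p': S0 → S4
read 'r': S4 → S2
read 'r': S2 → S4
read 'p': S4 → S0
read 'r': S0 → S5
read 'p': S5 → S1
read 'p': S1 → S1
read 'p': S1 → S1
read 'r': S1 → S6
read 'r': S6 → S1
read 'p': S1 → S1
read 'p': S1 → S1
read 'r': S1 → S6
read 'q': S6 → S4
read 'p': S4 → S0
read 'p': S0 → S4
read 'p': S4 → S0
End state S0 is not accepting.

No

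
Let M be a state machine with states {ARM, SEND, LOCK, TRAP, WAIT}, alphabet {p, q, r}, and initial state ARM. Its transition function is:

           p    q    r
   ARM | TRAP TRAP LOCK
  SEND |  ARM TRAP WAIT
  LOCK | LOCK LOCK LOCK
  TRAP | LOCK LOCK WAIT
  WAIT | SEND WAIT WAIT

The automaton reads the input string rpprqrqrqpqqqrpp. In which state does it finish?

LOCK

ARM → LOCK → LOCK → LOCK → LOCK → LOCK → LOCK → LOCK → LOCK → LOCK → LOCK → LOCK → LOCK → LOCK → LOCK → LOCK → LOCK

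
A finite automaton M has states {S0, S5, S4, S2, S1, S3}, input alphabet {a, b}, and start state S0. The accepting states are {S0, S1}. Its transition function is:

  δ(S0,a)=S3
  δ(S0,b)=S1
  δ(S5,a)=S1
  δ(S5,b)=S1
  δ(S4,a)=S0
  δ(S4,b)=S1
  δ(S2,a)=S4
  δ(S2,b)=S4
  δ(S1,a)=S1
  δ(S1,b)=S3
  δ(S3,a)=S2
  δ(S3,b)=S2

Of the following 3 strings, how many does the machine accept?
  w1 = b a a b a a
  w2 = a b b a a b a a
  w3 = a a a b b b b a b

w1:
  start at S0
  read 'b': S0 → S1
  read 'a': S1 → S1
  read 'a': S1 → S1
  read 'b': S1 → S3
  read 'a': S3 → S2
  read 'a': S2 → S4
  end S4, rejected
w2:
  start at S0
  read 'a': S0 → S3
  read 'b': S3 → S2
  read 'b': S2 → S4
  read 'a': S4 → S0
  read 'a': S0 → S3
  read 'b': S3 → S2
  read 'a': S2 → S4
  read 'a': S4 → S0
  end S0, accepted
w3:
  start at S0
  read 'a': S0 → S3
  read 'a': S3 → S2
  read 'a': S2 → S4
  read 'b': S4 → S1
  read 'b': S1 → S3
  read 'b': S3 → S2
  read 'b': S2 → S4
  read 'a': S4 → S0
  read 'b': S0 → S1
  end S1, accepted

2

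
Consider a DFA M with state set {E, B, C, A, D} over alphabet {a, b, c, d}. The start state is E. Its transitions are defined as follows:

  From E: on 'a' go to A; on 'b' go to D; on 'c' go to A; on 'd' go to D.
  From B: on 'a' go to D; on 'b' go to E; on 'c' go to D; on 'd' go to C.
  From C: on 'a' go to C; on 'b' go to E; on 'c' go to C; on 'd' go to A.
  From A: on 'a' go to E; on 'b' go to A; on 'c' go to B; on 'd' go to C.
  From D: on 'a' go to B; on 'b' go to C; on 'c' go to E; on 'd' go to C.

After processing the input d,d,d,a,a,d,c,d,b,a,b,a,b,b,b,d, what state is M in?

A

E → D → C → A → E → A → C → C → A → A → E → D → B → E → D → C → A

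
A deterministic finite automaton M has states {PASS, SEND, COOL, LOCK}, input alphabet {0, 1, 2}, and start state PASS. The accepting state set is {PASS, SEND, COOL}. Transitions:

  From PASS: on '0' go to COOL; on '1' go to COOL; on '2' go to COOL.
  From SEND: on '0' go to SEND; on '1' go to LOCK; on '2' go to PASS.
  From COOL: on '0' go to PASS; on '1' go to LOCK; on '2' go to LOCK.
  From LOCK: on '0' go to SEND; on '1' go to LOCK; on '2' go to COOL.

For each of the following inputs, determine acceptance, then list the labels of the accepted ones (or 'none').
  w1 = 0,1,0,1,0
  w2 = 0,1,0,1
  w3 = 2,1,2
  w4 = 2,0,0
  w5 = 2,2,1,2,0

w1, w3, w4, w5

w1: PASS → COOL → LOCK → SEND → LOCK → SEND  → end SEND, accepted
w2: PASS → COOL → LOCK → SEND → LOCK  → end LOCK, rejected
w3: PASS → COOL → LOCK → COOL  → end COOL, accepted
w4: PASS → COOL → PASS → COOL  → end COOL, accepted
w5: PASS → COOL → LOCK → LOCK → COOL → PASS  → end PASS, accepted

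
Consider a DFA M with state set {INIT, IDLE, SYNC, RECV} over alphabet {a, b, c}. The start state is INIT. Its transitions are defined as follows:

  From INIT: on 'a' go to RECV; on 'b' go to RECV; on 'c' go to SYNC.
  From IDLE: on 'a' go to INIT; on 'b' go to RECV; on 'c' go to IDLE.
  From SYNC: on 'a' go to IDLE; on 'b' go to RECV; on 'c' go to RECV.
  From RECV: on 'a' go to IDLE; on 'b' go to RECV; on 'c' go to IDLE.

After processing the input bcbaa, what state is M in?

INIT

Trace: INIT -b-> RECV -c-> IDLE -b-> RECV -a-> IDLE -a-> INIT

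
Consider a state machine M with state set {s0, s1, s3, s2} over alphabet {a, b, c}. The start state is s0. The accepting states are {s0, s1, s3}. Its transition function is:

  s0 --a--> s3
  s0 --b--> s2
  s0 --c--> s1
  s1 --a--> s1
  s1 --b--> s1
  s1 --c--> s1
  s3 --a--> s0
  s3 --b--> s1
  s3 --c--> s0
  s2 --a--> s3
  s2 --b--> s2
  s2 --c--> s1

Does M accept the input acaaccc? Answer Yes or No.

Yes

s0 → s3 → s0 → s3 → s0 → s1 → s1 → s1
End state s1 is accepting.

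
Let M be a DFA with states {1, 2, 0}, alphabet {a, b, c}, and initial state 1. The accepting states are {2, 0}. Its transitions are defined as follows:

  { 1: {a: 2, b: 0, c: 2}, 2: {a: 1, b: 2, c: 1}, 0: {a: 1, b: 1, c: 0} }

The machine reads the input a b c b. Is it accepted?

1 → 2 → 2 → 1 → 0
End state 0 is accepting.

Yes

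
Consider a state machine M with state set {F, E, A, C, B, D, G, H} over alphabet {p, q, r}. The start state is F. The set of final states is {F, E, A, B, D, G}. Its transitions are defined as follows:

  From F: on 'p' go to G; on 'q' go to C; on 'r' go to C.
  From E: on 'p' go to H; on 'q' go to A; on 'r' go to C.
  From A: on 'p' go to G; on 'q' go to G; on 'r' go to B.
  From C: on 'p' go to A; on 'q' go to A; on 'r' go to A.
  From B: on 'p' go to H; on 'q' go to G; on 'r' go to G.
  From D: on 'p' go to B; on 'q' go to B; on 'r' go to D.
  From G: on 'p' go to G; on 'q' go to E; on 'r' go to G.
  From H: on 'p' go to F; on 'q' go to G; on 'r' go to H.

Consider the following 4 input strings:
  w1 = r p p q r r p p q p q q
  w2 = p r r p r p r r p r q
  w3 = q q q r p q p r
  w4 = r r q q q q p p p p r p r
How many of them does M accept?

w1: Trace: F -r-> C -p-> A -p-> G -q-> E -r-> C -r-> A -p-> G -p-> G -q-> E -p-> H -q-> G -q-> E  → end E, accepted
w2: Trace: F -p-> G -r-> G -r-> G -p-> G -r-> G -p-> G -r-> G -r-> G -p-> G -r-> G -q-> E  → end E, accepted
w3: Trace: F -q-> C -q-> A -q-> G -r-> G -p-> G -q-> E -p-> H -r-> H  → end H, rejected
w4: Trace: F -r-> C -r-> A -q-> G -q-> E -q-> A -q-> G -p-> G -p-> G -p-> G -p-> G -r-> G -p-> G -r-> G  → end G, accepted

3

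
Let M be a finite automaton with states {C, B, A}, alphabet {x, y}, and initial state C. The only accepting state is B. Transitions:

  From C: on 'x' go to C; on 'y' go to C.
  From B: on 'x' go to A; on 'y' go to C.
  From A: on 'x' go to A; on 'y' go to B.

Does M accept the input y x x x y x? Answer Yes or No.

No

C → C → C → C → C → C → C
End state C is not accepting.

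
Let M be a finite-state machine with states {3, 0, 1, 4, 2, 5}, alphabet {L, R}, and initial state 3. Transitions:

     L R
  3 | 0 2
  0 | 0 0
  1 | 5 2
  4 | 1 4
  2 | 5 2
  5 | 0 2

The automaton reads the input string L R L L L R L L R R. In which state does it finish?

start at 3
read 'L': 3 → 0
read 'R': 0 → 0
read 'L': 0 → 0
read 'L': 0 → 0
read 'L': 0 → 0
read 'R': 0 → 0
read 'L': 0 → 0
read 'L': 0 → 0
read 'R': 0 → 0
read 'R': 0 → 0

0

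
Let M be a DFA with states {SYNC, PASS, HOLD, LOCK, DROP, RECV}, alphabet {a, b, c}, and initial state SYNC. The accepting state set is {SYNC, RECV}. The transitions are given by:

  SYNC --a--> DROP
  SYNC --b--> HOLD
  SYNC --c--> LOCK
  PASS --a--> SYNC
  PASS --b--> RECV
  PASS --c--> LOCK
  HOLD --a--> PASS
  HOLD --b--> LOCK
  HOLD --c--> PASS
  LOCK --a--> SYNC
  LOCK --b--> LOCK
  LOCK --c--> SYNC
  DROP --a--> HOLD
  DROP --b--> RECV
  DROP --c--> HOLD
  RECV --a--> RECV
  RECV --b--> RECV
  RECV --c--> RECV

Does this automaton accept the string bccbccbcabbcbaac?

Yes

Trace: SYNC -b-> HOLD -c-> PASS -c-> LOCK -b-> LOCK -c-> SYNC -c-> LOCK -b-> LOCK -c-> SYNC -a-> DROP -b-> RECV -b-> RECV -c-> RECV -b-> RECV -a-> RECV -a-> RECV -c-> RECV
End state RECV is accepting.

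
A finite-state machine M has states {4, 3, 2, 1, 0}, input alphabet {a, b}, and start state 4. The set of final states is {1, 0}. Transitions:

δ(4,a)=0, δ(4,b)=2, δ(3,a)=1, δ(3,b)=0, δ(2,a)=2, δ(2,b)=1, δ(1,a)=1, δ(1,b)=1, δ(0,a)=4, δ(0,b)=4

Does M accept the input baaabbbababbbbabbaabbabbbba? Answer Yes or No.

Yes

4 → 2 → 2 → 2 → 2 → 1 → 1 → 1 → 1 → 1 → 1 → 1 → 1 → 1 → 1 → 1 → 1 → 1 → 1 → 1 → 1 → 1 → 1 → 1 → 1 → 1 → 1 → 1
End state 1 is accepting.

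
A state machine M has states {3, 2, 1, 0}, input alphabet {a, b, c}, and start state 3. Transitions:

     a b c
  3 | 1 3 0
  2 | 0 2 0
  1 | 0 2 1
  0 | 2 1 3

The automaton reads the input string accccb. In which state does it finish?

2

3 → 1 → 1 → 1 → 1 → 1 → 2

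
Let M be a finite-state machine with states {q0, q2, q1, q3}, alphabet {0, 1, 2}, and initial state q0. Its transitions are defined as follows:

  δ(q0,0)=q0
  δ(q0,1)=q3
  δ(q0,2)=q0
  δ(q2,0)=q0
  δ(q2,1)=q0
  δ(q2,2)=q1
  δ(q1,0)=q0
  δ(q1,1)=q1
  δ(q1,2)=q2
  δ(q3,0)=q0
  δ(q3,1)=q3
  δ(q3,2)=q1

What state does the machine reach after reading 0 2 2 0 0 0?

Trace: q0 -0-> q0 -2-> q0 -2-> q0 -0-> q0 -0-> q0 -0-> q0

q0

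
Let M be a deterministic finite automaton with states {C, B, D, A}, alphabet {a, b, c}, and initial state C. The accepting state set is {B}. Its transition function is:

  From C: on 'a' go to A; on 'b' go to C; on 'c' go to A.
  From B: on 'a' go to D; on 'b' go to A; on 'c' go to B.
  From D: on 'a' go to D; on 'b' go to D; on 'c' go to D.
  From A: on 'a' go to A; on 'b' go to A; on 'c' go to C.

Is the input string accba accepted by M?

No

Trace: C -a-> A -c-> C -c-> A -b-> A -a-> A
End state A is not accepting.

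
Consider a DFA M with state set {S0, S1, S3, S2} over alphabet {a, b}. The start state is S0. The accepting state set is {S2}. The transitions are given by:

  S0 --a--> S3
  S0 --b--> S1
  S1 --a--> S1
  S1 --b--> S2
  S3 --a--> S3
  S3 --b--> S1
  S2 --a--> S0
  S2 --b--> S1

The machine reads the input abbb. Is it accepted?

No

Trace: S0 -a-> S3 -b-> S1 -b-> S2 -b-> S1
End state S1 is not accepting.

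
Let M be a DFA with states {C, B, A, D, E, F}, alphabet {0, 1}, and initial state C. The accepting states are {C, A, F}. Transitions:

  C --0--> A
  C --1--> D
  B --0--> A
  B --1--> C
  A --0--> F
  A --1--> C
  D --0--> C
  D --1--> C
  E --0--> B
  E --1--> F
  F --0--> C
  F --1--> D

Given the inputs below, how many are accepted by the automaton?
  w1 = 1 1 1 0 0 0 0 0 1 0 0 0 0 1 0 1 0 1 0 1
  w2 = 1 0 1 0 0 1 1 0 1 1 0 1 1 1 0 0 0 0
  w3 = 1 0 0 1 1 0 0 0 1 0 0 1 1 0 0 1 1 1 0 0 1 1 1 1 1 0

3

w1: C → D → C → D → C → A → F → C → A → C → A → F → C → A → C → A → C → A → C → A → C  → end C, accepted
w2: C → D → C → D → C → A → C → D → C → D → C → A → C → D → C → A → F → C → A  → end A, accepted
w3: C → D → C → A → C → D → C → A → F → D → C → A → C → D → C → A → C → D → C → A → F → D → C → D → C → D → C  → end C, accepted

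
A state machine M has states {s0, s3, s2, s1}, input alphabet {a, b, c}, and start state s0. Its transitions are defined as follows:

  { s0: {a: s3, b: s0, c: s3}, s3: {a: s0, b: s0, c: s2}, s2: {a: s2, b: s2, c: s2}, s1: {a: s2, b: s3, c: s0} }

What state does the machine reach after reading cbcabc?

s3

s0 → s3 → s0 → s3 → s0 → s0 → s3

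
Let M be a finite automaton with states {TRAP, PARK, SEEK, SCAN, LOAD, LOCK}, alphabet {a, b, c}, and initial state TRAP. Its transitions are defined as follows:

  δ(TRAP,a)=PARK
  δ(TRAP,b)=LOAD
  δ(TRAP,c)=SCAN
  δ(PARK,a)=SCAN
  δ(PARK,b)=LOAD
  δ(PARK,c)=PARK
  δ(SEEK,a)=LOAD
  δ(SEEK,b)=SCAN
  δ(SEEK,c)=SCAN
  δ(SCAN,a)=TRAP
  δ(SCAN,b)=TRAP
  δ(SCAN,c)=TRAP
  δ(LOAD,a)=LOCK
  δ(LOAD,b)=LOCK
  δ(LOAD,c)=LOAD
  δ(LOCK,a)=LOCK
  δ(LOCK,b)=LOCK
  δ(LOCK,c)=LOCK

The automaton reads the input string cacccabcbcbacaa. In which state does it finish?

LOCK

Trace: TRAP -c-> SCAN -a-> TRAP -c-> SCAN -c-> TRAP -c-> SCAN -a-> TRAP -b-> LOAD -c-> LOAD -b-> LOCK -c-> LOCK -b-> LOCK -a-> LOCK -c-> LOCK -a-> LOCK -a-> LOCK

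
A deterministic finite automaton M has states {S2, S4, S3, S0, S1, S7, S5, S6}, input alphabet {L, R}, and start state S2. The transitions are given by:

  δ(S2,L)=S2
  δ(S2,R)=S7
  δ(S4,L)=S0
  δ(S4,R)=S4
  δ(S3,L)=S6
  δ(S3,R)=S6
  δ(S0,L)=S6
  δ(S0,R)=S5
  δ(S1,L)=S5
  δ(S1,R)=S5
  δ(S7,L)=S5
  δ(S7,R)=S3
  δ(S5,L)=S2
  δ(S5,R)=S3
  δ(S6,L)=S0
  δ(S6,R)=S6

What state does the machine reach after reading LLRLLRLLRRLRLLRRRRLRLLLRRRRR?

Trace: S2 -L-> S2 -L-> S2 -R-> S7 -L-> S5 -L-> S2 -R-> S7 -L-> S5 -L-> S2 -R-> S7 -R-> S3 -L-> S6 -R-> S6 -L-> S0 -L-> S6 -R-> S6 -R-> S6 -R-> S6 -R-> S6 -L-> S0 -R-> S5 -L-> S2 -L-> S2 -L-> S2 -R-> S7 -R-> S3 -R-> S6 -R-> S6 -R-> S6

S6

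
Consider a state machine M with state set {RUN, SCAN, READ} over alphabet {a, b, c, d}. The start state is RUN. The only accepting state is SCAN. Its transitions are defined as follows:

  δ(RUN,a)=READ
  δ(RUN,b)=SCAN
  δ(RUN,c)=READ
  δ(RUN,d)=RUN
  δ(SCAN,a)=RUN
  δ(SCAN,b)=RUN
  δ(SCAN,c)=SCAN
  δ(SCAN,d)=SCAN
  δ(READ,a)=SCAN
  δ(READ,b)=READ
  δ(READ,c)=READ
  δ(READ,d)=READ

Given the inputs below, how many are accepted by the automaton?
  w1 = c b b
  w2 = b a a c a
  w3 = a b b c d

1

w1: Trace: RUN -c-> READ -b-> READ -b-> READ  → end READ, rejected
w2: Trace: RUN -b-> SCAN -a-> RUN -a-> READ -c-> READ -a-> SCAN  → end SCAN, accepted
w3: Trace: RUN -a-> READ -b-> READ -b-> READ -c-> READ -d-> READ  → end READ, rejected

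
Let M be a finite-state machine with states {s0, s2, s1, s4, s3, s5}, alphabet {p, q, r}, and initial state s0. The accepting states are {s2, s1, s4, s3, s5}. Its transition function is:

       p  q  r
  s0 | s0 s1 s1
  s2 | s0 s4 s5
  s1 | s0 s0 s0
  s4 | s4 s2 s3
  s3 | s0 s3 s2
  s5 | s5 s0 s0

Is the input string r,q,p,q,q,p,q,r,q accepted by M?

start at s0
read 'r': s0 → s1
read 'q': s1 → s0
read 'p': s0 → s0
read 'q': s0 → s1
read 'q': s1 → s0
read 'p': s0 → s0
read 'q': s0 → s1
read 'r': s1 → s0
read 'q': s0 → s1
End state s1 is accepting.

Yes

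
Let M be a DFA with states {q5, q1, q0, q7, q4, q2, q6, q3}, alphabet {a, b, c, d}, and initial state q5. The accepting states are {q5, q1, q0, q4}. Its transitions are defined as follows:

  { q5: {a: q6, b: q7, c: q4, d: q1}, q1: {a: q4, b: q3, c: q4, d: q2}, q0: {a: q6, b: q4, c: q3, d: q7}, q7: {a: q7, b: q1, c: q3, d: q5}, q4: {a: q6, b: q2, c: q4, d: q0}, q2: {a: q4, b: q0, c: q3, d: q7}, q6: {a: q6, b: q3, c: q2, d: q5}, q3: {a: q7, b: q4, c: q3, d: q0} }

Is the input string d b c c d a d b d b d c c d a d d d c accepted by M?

No

start at q5
read 'd': q5 → q1
read 'b': q1 → q3
read 'c': q3 → q3
read 'c': q3 → q3
read 'd': q3 → q0
read 'a': q0 → q6
read 'd': q6 → q5
read 'b': q5 → q7
read 'd': q7 → q5
read 'b': q5 → q7
read 'd': q7 → q5
read 'c': q5 → q4
read 'c': q4 → q4
read 'd': q4 → q0
read 'a': q0 → q6
read 'd': q6 → q5
read 'd': q5 → q1
read 'd': q1 → q2
read 'c': q2 → q3
End state q3 is not accepting.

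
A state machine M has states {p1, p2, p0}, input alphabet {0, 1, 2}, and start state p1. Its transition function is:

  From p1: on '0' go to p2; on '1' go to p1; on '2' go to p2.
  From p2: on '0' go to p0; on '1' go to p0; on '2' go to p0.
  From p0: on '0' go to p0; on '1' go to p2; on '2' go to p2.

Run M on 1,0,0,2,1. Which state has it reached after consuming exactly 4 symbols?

start at p1
read '1': p1 → p1
read '0': p1 → p2
read '0': p2 → p0
read '2': p0 → p2
After 4 symbols: p2.

p2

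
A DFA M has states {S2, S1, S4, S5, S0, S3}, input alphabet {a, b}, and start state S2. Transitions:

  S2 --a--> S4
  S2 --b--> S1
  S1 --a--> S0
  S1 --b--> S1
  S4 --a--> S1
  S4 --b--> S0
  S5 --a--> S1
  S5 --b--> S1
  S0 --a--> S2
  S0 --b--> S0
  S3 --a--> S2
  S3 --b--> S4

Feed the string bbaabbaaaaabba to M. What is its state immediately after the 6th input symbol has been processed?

S1

S2 → S1 → S1 → S0 → S2 → S1 → S1
After 6 symbols: S1.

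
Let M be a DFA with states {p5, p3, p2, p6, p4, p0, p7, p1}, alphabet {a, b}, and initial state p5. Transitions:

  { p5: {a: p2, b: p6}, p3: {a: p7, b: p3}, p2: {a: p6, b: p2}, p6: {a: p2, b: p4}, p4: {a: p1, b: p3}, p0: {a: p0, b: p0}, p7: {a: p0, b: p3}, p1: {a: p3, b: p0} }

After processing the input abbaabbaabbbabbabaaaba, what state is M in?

Trace: p5 -a-> p2 -b-> p2 -b-> p2 -a-> p6 -a-> p2 -b-> p2 -b-> p2 -a-> p6 -a-> p2 -b-> p2 -b-> p2 -b-> p2 -a-> p6 -b-> p4 -b-> p3 -a-> p7 -b-> p3 -a-> p7 -a-> p0 -a-> p0 -b-> p0 -a-> p0

p0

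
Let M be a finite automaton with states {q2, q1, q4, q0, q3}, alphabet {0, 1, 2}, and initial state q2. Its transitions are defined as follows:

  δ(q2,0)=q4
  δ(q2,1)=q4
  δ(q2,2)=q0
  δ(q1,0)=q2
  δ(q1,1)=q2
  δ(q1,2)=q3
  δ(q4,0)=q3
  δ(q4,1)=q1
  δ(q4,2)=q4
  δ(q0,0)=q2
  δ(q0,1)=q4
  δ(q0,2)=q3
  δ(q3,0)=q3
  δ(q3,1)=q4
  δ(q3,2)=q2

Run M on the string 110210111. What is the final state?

q2 → q4 → q1 → q2 → q0 → q4 → q3 → q4 → q1 → q2

q2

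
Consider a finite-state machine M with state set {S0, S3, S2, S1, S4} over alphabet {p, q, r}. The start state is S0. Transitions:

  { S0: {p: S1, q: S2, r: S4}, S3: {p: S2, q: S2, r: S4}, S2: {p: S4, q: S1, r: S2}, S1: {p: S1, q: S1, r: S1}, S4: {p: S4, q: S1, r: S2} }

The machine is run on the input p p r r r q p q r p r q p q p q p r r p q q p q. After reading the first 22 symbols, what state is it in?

start at S0
read 'p': S0 → S1
read 'p': S1 → S1
read 'r': S1 → S1
read 'r': S1 → S1
read 'r': S1 → S1
read 'q': S1 → S1
read 'p': S1 → S1
read 'q': S1 → S1
read 'r': S1 → S1
read 'p': S1 → S1
read 'r': S1 → S1
read 'q': S1 → S1
read 'p': S1 → S1
read 'q': S1 → S1
read 'p': S1 → S1
read 'q': S1 → S1
read 'p': S1 → S1
read 'r': S1 → S1
read 'r': S1 → S1
read 'p': S1 → S1
read 'q': S1 → S1
read 'q': S1 → S1
After 22 symbols: S1.

S1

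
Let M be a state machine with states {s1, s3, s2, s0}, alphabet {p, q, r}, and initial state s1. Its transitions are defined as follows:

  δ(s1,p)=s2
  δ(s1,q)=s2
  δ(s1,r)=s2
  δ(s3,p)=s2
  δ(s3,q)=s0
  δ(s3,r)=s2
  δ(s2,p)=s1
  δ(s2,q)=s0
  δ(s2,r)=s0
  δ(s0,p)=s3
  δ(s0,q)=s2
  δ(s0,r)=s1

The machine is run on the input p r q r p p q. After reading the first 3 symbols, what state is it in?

Trace: s1 -p-> s2 -r-> s0 -q-> s2
After 3 symbols: s2.

s2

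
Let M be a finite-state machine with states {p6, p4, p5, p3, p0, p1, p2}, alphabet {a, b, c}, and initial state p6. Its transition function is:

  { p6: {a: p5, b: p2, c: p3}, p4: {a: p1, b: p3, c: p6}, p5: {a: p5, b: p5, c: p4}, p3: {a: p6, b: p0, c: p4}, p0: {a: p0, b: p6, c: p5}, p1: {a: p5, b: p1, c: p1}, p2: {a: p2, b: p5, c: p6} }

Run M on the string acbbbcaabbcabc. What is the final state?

p6 → p5 → p4 → p3 → p0 → p6 → p3 → p6 → p5 → p5 → p5 → p4 → p1 → p1 → p1

p1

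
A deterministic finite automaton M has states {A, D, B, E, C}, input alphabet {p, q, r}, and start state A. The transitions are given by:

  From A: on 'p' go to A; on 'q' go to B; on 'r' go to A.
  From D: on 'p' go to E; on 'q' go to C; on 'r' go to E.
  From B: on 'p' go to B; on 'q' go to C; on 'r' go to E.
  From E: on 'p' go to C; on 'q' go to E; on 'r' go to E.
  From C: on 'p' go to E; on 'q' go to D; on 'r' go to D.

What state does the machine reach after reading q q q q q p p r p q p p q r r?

Trace: A -q-> B -q-> C -q-> D -q-> C -q-> D -p-> E -p-> C -r-> D -p-> E -q-> E -p-> C -p-> E -q-> E -r-> E -r-> E

E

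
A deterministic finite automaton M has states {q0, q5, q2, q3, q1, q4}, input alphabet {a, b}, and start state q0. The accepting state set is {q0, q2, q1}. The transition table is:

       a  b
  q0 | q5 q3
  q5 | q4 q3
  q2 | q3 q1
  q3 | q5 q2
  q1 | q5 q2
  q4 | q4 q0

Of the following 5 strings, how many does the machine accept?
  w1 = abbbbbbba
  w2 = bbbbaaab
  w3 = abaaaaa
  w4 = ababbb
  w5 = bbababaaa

w1: q0 → q5 → q3 → q2 → q1 → q2 → q1 → q2 → q1 → q5  → end q5, rejected
w2: q0 → q3 → q2 → q1 → q2 → q3 → q5 → q4 → q0  → end q0, accepted
w3: q0 → q5 → q3 → q5 → q4 → q4 → q4 → q4  → end q4, rejected
w4: q0 → q5 → q3 → q5 → q3 → q2 → q1  → end q1, accepted
w5: q0 → q3 → q2 → q3 → q2 → q3 → q2 → q3 → q5 → q4  → end q4, rejected

2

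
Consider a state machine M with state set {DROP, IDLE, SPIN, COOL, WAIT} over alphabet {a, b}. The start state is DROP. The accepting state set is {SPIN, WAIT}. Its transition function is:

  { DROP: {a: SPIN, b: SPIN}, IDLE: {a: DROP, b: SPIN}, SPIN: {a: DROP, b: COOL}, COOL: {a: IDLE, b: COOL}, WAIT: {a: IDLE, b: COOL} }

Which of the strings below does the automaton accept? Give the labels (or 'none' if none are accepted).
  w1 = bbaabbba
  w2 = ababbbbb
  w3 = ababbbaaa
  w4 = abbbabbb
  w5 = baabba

w1: DROP → SPIN → COOL → IDLE → DROP → SPIN → COOL → COOL → IDLE  → end IDLE, rejected
w2: DROP → SPIN → COOL → IDLE → SPIN → COOL → COOL → COOL → COOL  → end COOL, rejected
w3: DROP → SPIN → COOL → IDLE → SPIN → COOL → COOL → IDLE → DROP → SPIN  → end SPIN, accepted
w4: DROP → SPIN → COOL → COOL → COOL → IDLE → SPIN → COOL → COOL  → end COOL, rejected
w5: DROP → SPIN → DROP → SPIN → COOL → COOL → IDLE  → end IDLE, rejected

w3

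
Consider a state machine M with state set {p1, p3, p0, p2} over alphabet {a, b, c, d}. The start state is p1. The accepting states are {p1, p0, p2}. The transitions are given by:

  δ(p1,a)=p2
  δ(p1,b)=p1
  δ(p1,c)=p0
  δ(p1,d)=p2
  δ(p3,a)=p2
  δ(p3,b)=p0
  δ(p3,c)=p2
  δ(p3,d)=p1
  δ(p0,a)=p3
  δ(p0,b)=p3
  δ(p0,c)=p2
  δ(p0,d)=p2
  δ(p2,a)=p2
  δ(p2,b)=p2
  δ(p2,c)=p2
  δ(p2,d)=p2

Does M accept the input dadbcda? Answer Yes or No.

Yes

start at p1
read 'd': p1 → p2
read 'a': p2 → p2
read 'd': p2 → p2
read 'b': p2 → p2
read 'c': p2 → p2
read 'd': p2 → p2
read 'a': p2 → p2
End state p2 is accepting.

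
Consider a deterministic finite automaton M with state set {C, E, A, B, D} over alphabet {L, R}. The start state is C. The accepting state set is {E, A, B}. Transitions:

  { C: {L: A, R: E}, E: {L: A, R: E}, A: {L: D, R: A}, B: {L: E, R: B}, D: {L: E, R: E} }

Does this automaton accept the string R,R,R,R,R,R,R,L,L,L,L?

Trace: C -R-> E -R-> E -R-> E -R-> E -R-> E -R-> E -R-> E -L-> A -L-> D -L-> E -L-> A
End state A is accepting.

Yes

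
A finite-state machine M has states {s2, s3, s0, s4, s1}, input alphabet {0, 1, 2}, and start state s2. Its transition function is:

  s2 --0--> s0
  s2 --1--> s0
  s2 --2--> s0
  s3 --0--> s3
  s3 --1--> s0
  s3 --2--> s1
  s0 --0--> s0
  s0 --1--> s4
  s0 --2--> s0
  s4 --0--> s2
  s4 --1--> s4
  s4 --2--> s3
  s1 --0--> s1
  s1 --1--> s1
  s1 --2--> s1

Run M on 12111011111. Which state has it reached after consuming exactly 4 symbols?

start at s2
read '1': s2 → s0
read '2': s0 → s0
read '1': s0 → s4
read '1': s4 → s4
After 4 symbols: s4.

s4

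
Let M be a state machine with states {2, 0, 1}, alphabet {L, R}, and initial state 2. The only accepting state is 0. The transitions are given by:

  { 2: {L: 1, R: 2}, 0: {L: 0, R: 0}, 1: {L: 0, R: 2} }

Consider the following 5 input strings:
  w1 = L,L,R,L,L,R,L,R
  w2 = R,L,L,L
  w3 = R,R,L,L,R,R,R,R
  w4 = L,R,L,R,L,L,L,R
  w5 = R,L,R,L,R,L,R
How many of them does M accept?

4

w1: 2 → 1 → 0 → 0 → 0 → 0 → 0 → 0 → 0  → end 0, accepted
w2: 2 → 2 → 1 → 0 → 0  → end 0, accepted
w3: 2 → 2 → 2 → 1 → 0 → 0 → 0 → 0 → 0  → end 0, accepted
w4: 2 → 1 → 2 → 1 → 2 → 1 → 0 → 0 → 0  → end 0, accepted
w5: 2 → 2 → 1 → 2 → 1 → 2 → 1 → 2  → end 2, rejected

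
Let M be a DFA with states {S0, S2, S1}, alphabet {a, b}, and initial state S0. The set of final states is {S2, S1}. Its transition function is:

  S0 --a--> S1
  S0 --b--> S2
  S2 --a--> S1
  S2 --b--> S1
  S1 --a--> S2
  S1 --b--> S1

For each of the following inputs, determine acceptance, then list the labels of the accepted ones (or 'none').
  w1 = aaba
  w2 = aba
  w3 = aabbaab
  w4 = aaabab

w1: S0 → S1 → S2 → S1 → S2  → end S2, accepted
w2: S0 → S1 → S1 → S2  → end S2, accepted
w3: S0 → S1 → S2 → S1 → S1 → S2 → S1 → S1  → end S1, accepted
w4: S0 → S1 → S2 → S1 → S1 → S2 → S1  → end S1, accepted

w1, w2, w3, w4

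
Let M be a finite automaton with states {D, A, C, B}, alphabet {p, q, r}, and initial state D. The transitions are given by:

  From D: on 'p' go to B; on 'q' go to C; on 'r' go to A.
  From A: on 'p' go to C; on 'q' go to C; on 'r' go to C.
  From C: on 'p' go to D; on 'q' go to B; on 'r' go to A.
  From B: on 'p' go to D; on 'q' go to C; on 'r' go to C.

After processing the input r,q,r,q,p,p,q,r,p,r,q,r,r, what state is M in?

Trace: D -r-> A -q-> C -r-> A -q-> C -p-> D -p-> B -q-> C -r-> A -p-> C -r-> A -q-> C -r-> A -r-> C

C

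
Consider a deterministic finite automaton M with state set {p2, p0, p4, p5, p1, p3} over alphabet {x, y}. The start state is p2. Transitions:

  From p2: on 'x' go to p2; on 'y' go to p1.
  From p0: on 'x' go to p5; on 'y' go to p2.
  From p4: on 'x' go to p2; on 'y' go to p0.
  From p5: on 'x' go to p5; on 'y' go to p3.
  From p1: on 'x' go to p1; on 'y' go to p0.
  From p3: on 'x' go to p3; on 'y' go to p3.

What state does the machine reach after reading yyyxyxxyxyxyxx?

p3

Trace: p2 -y-> p1 -y-> p0 -y-> p2 -x-> p2 -y-> p1 -x-> p1 -x-> p1 -y-> p0 -x-> p5 -y-> p3 -x-> p3 -y-> p3 -x-> p3 -x-> p3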